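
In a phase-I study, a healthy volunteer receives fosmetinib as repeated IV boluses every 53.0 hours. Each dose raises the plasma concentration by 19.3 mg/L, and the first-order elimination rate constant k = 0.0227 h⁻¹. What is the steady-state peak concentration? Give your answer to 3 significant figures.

Fraction remaining after one interval: e^(−kτ) = e^(−0.02270 × 53.0) = 0.3003
R = 1 / (1 − 0.3003) = 1.429
Css,max = 19.3 × 1.429 ≈ 27.6 mg/L

27.6 mg/L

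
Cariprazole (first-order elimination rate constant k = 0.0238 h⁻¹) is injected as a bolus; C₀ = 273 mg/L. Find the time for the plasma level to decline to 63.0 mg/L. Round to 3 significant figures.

C(t) = C₀ e^(−kt)  ⇒  t = ln(C₀/C) / k
t = ln(273/63.0) / 0.02380 = 1.466 / 0.02380 ≈ 61.6 hours

61.6 hours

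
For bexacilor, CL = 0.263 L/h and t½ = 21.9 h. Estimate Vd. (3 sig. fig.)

k = ln 2 / t½ = ln 2 / 21.9 = 0.03165 h⁻¹
V = CL / k = 0.263 / 0.03165 ≈ 8.31 L

8.31 L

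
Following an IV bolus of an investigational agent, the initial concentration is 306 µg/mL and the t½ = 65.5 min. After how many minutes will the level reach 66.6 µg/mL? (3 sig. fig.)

144 minutes

k = ln 2 / 65.5 = 0.01058 min⁻¹
C(t) = C₀ e^(−kt)  ⇒  t = ln(C₀/C) / k
t = ln(306/66.6) / 0.01058 = 1.525 / 0.01058 ≈ 144 minutes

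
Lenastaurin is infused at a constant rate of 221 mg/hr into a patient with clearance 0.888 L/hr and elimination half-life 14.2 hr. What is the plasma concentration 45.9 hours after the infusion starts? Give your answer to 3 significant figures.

Css = rate / CL = 221 / 0.888 = 248.9 µg/mL
k = ln 2 / 14.2 = 0.04881 hr⁻¹
C(t) = Css (1 − e^(−kt)) = 248.9 × (1 − e^(−2.241)) = 248.9 × 0.8936 ≈ 222 µg/mL

222 µg/mL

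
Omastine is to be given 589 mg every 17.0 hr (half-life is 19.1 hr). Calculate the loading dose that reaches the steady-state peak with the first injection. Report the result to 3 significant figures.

1280 mg

k = ln 2 / 19.1 = 0.03629 hr⁻¹
Accumulation ratio R = 1 / (1 − e^(−kτ)) = 1 / (1 − e^(−0.03629×17.0)) = 1 / (1 − 0.5396) = 2.172
Loading dose = maintenance dose × R = 589 × 2.172 ≈ 1280 mg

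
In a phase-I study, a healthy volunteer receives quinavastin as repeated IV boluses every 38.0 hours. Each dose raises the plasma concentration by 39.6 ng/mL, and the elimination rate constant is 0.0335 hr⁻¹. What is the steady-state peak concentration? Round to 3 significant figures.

Fraction remaining after one interval: e^(−kτ) = e^(−0.03350 × 38.0) = 0.2800
R = 1 / (1 − 0.2800) = 1.389
Css,max = 39.6 × 1.389 ≈ 55.0 ng/mL

55.0 ng/mL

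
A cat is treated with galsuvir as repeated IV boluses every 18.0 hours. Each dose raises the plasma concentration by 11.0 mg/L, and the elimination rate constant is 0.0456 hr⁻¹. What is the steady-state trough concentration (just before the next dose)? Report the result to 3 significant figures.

8.65 mg/L

Fraction remaining after one interval: e^(−kτ) = e^(−0.04560 × 18.0) = 0.4401
R = 1 / (1 − 0.4401) = 1.786
Css,max = 11.0 × 1.786 = 19.65 mg/L
Css,min = Css,max × e^(−kτ) = 19.65 × 0.4401 ≈ 8.65 mg/L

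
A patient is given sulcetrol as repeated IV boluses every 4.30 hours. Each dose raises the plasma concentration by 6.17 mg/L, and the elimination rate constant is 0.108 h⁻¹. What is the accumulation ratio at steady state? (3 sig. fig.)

Fraction remaining after one interval: e^(−kτ) = e^(−0.1080 × 4.30) = 0.6285
R = 1 / (1 − 0.6285) = 1 / 0.3715 ≈ 2.69

2.69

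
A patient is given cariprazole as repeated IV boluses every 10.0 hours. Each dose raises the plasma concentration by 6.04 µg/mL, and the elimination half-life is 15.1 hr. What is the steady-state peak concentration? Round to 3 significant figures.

k = ln 2 / 15.1 = 0.04590 hr⁻¹
Fraction remaining after one interval: e^(−kτ) = e^(−0.04590 × 10.0) = 0.6319
R = 1 / (1 − 0.6319) = 2.717
Css,max = 6.04 × 2.717 ≈ 16.4 µg/mL

16.4 µg/mL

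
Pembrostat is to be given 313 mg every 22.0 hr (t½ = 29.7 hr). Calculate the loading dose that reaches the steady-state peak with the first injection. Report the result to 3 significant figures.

779 mg

k = ln 2 / 29.7 = 0.02334 hr⁻¹
Accumulation ratio R = 1 / (1 − e^(−kτ)) = 1 / (1 − e^(−0.02334×22.0)) = 1 / (1 − 0.5984) = 2.490
Loading dose = maintenance dose × R = 313 × 2.490 ≈ 779 mg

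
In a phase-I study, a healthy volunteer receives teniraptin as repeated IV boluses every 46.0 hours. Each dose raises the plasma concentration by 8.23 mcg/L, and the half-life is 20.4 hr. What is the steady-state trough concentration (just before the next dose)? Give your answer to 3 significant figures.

k = ln 2 / 20.4 = 0.03398 hr⁻¹
Fraction remaining after one interval: e^(−kτ) = e^(−0.03398 × 46.0) = 0.2095
R = 1 / (1 − 0.2095) = 1.265
Css,max = 8.23 × 1.265 = 10.41 mcg/L
Css,min = Css,max × e^(−kτ) = 10.41 × 0.2095 ≈ 2.18 mcg/L

2.18 mcg/L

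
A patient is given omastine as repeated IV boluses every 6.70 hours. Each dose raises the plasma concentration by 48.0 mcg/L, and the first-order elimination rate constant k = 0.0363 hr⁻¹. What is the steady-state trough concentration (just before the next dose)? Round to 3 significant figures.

Fraction remaining after one interval: e^(−kτ) = e^(−0.03630 × 6.70) = 0.7841
R = 1 / (1 − 0.7841) = 4.632
Css,max = 48.0 × 4.632 = 222.3 mcg/L
Css,min = Css,max × e^(−kτ) = 222.3 × 0.7841 ≈ 174 mcg/L

174 mcg/L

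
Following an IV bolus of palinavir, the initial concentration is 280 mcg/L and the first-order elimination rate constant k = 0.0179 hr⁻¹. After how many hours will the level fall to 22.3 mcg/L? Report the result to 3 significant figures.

C(t) = C₀ e^(−kt)  ⇒  t = ln(C₀/C) / k
t = ln(280/22.3) / 0.01790 = 2.530 / 0.01790 ≈ 141 hours

141 hours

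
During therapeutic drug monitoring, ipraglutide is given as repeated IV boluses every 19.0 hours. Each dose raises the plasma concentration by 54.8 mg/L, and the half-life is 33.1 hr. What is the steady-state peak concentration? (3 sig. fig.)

167 mg/L

k = ln 2 / 33.1 = 0.02094 hr⁻¹
Fraction remaining after one interval: e^(−kτ) = e^(−0.02094 × 19.0) = 0.6717
R = 1 / (1 − 0.6717) = 3.046
Css,max = 54.8 × 3.046 ≈ 167 mg/L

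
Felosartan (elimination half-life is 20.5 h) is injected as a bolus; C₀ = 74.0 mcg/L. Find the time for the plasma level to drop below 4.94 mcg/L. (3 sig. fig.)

80.1 hours

k = ln 2 / 20.5 = 0.03381 h⁻¹
C(t) = C₀ e^(−kt)  ⇒  t = ln(C₀/C) / k
t = ln(74.0/4.94) / 0.03381 = 2.707 / 0.03381 ≈ 80.1 hours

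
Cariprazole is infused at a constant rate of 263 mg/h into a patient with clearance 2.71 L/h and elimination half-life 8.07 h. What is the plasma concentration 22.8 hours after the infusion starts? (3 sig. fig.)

83.4 µg/mL

Css = rate / CL = 263 / 2.71 = 97.05 µg/mL
k = ln 2 / 8.07 = 0.08589 h⁻¹
C(t) = Css (1 − e^(−kt)) = 97.05 × (1 − e^(−1.958)) = 97.05 × 0.8589 ≈ 83.4 µg/mL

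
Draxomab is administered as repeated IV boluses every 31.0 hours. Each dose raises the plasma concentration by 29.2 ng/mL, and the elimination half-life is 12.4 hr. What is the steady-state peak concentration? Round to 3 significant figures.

k = ln 2 / 12.4 = 0.05590 hr⁻¹
Fraction remaining after one interval: e^(−kτ) = e^(−0.05590 × 31.0) = 0.1768
R = 1 / (1 − 0.1768) = 1.215
Css,max = 29.2 × 1.215 ≈ 35.5 ng/mL

35.5 ng/mL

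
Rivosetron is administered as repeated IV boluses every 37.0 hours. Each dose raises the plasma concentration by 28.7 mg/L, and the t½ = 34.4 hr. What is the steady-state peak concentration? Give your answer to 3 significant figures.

54.6 mg/L

k = ln 2 / 34.4 = 0.02015 hr⁻¹
Fraction remaining after one interval: e^(−kτ) = e^(−0.02015 × 37.0) = 0.4745
R = 1 / (1 − 0.4745) = 1.903
Css,max = 28.7 × 1.903 ≈ 54.6 mg/L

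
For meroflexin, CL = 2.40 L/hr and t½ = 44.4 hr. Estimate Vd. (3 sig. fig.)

k = ln 2 / t½ = ln 2 / 44.4 = 0.01561 hr⁻¹
V = CL / k = 2.40 / 0.01561 ≈ 154 L

154 L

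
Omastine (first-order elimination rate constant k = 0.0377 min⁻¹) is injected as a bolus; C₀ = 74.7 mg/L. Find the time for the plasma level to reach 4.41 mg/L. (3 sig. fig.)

75.1 minutes

C(t) = C₀ e^(−kt)  ⇒  t = ln(C₀/C) / k
t = ln(74.7/4.41) / 0.03770 = 2.830 / 0.03770 ≈ 75.1 minutes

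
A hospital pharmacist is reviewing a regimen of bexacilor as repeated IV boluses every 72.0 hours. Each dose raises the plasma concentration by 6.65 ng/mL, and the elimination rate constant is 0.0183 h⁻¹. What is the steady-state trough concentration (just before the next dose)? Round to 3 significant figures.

Fraction remaining after one interval: e^(−kτ) = e^(−0.01830 × 72.0) = 0.2678
R = 1 / (1 − 0.2678) = 1.366
Css,max = 6.65 × 1.366 = 9.082 ng/mL
Css,min = Css,max × e^(−kτ) = 9.082 × 0.2678 ≈ 2.43 ng/mL

2.43 ng/mL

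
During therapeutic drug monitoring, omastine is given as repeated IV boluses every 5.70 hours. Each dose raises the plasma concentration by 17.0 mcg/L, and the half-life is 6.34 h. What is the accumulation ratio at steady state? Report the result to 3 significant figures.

k = ln 2 / 6.34 = 0.1093 h⁻¹
Fraction remaining after one interval: e^(−kτ) = e^(−0.1093 × 5.70) = 0.5362
R = 1 / (1 − 0.5362) = 1 / 0.4638 ≈ 2.16

2.16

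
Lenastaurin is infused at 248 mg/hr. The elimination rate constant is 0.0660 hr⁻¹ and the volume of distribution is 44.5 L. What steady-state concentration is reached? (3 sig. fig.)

84.4 µg/mL

CL = k · V = 0.0660 × 44.5 = 2.937 L/hr
Css = rate / CL = 248 / 2.937 ≈ 84.4 µg/mL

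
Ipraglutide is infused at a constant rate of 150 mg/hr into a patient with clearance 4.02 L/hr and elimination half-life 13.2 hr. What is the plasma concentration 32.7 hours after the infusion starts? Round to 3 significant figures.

Css = rate / CL = 150 / 4.02 = 37.31 µg/mL
k = ln 2 / 13.2 = 0.05251 hr⁻¹
C(t) = Css (1 − e^(−kt)) = 37.31 × (1 − e^(−1.717)) = 37.31 × 0.8204 ≈ 30.6 µg/mL

30.6 µg/mL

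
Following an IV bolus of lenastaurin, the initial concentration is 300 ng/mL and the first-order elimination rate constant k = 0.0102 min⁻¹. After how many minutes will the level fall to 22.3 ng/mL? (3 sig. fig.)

C(t) = C₀ e^(−kt)  ⇒  t = ln(C₀/C) / k
t = ln(300/22.3) / 0.01020 = 2.599 / 0.01020 ≈ 255 minutes

255 minutes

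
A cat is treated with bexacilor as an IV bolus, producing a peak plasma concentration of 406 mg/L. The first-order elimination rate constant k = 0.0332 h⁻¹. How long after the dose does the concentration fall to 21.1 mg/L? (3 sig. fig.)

C(t) = C₀ e^(−kt)  ⇒  t = ln(C₀/C) / k
t = ln(406/21.1) / 0.03320 = 2.957 / 0.03320 ≈ 89.1 hours

89.1 hours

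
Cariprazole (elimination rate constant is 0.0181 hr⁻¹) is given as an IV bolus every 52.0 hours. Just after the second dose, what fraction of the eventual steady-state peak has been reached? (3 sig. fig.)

0.848

f_n = 1 − e^(−nkτ) = 1 − e^(−2 × 0.01810 × 52.0) = 1 − e^(−1.882) = 1 − 0.1522 ≈ 0.848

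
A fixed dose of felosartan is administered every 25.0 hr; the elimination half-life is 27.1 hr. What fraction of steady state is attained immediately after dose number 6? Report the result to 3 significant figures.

k = ln 2 / 27.1 = 0.02558 hr⁻¹
f_n = 1 − e^(−nkτ) = 1 − e^(−6 × 0.02558 × 25.0) = 1 − e^(−3.837) = 1 − 0.02157 ≈ 0.978

0.978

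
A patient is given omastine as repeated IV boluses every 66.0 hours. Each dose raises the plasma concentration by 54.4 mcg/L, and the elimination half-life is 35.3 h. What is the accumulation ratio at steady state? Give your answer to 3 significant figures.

1.38

k = ln 2 / 35.3 = 0.01964 h⁻¹
Fraction remaining after one interval: e^(−kτ) = e^(−0.01964 × 66.0) = 0.2736
R = 1 / (1 − 0.2736) = 1 / 0.7264 ≈ 1.38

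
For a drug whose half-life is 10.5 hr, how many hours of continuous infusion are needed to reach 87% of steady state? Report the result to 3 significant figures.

30.9 hours

k = ln 2 / 10.5 = 0.06601 hr⁻¹
f = 1 − e^(−kt)  ⇒  t = −ln(1 − f) / k
t = −ln(1 − 0.87) / 0.06601 = 2.040 / 0.06601 ≈ 30.9 hours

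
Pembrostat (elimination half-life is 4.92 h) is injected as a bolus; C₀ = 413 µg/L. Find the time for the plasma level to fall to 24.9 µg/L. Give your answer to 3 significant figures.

k = ln 2 / 4.92 = 0.1409 h⁻¹
C(t) = C₀ e^(−kt)  ⇒  t = ln(C₀/C) / k
t = ln(413/24.9) / 0.1409 = 2.809 / 0.1409 ≈ 19.9 hours

19.9 hours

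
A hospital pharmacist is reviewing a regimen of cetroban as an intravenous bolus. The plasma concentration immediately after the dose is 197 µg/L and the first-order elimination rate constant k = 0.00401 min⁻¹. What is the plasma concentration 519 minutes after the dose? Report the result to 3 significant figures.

C(t) = C₀ e^(−kt) = 197 × e^(−0.004010 × 519) = 197 × e^(−2.081) = 197 × 0.1248 ≈ 24.6 µg/L

24.6 µg/L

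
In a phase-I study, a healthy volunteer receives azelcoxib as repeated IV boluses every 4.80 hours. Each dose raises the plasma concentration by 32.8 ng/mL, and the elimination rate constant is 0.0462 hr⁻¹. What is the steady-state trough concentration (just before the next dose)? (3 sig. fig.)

132 ng/mL

Fraction remaining after one interval: e^(−kτ) = e^(−0.04620 × 4.80) = 0.8011
R = 1 / (1 − 0.8011) = 5.028
Css,max = 32.8 × 5.028 = 164.9 ng/mL
Css,min = Css,max × e^(−kτ) = 164.9 × 0.8011 ≈ 132 ng/mL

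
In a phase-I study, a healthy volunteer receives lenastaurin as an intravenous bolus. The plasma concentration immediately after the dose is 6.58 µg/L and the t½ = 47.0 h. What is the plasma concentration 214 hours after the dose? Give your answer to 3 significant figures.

0.280 µg/L

k = ln 2 / 47.0 = 0.01475 h⁻¹
C(t) = C₀ e^(−kt) = 6.58 × e^(−0.01475 × 214) = 6.58 × e^(−3.156) = 6.58 × 0.04259 ≈ 0.280 µg/L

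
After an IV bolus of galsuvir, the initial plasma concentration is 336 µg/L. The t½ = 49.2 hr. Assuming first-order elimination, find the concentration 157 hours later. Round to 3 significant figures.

k = ln 2 / 49.2 = 0.01409 hr⁻¹
C(t) = C₀ e^(−kt) = 336 × e^(−0.01409 × 157) = 336 × e^(−2.212) = 336 × 0.1095 ≈ 36.8 µg/L

36.8 µg/L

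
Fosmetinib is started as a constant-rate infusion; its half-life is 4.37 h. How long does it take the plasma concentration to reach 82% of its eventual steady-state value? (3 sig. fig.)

10.8 hours

k = ln 2 / 4.37 = 0.1586 h⁻¹
f = 1 − e^(−kt)  ⇒  t = −ln(1 − f) / k
t = −ln(1 − 0.82) / 0.1586 = 1.715 / 0.1586 ≈ 10.8 hours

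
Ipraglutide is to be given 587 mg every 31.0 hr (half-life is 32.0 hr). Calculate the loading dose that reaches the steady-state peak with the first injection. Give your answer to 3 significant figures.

k = ln 2 / 32.0 = 0.02166 hr⁻¹
Accumulation ratio R = 1 / (1 − e^(−kτ)) = 1 / (1 − e^(−0.02166×31.0)) = 1 / (1 − 0.5109) = 2.045
Loading dose = maintenance dose × R = 587 × 2.045 ≈ 1200 mg

1200 mg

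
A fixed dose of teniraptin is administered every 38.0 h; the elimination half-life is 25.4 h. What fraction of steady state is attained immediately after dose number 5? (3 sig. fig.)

0.994

k = ln 2 / 25.4 = 0.02729 h⁻¹
f_n = 1 − e^(−nkτ) = 1 − e^(−5 × 0.02729 × 38.0) = 1 − e^(−5.185) = 1 − 0.005600 ≈ 0.994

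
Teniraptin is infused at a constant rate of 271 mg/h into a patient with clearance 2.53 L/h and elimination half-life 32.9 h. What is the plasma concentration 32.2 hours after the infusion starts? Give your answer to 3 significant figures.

52.8 µg/mL

Css = rate / CL = 271 / 2.53 = 107.1 µg/mL
k = ln 2 / 32.9 = 0.02107 h⁻¹
C(t) = Css (1 − e^(−kt)) = 107.1 × (1 − e^(−0.6784)) = 107.1 × 0.4926 ≈ 52.8 µg/mL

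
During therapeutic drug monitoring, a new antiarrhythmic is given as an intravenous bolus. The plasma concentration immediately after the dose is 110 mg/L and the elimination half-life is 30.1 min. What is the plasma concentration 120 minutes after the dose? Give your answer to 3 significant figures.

6.94 mg/L

k = ln 2 / 30.1 = 0.02303 min⁻¹
120 min is 3.987 half-lives, so C = 110 × (1/2)^3.987 = 110 × 0.06308 ≈ 6.94 mg/L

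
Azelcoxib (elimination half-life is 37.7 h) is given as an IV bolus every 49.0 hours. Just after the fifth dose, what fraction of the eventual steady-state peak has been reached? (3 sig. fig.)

k = ln 2 / 37.7 = 0.01839 h⁻¹
f_n = 1 − e^(−nkτ) = 1 − e^(−5 × 0.01839 × 49.0) = 1 − e^(−4.505) = 1 − 0.01106 ≈ 0.989

0.989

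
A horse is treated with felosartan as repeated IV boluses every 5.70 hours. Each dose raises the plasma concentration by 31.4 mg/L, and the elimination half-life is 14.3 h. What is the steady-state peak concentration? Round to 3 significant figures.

130 mg/L

k = ln 2 / 14.3 = 0.04847 h⁻¹
Fraction remaining after one interval: e^(−kτ) = e^(−0.04847 × 5.70) = 0.7586
R = 1 / (1 − 0.7586) = 4.142
Css,max = 31.4 × 4.142 ≈ 130 mg/L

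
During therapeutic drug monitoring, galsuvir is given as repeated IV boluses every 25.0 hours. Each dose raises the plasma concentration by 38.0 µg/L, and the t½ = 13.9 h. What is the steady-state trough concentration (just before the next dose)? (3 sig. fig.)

15.3 µg/L

k = ln 2 / 13.9 = 0.04987 h⁻¹
Fraction remaining after one interval: e^(−kτ) = e^(−0.04987 × 25.0) = 0.2875
R = 1 / (1 − 0.2875) = 1.403
Css,max = 38.0 × 1.403 = 53.33 µg/L
Css,min = Css,max × e^(−kτ) = 53.33 × 0.2875 ≈ 15.3 µg/L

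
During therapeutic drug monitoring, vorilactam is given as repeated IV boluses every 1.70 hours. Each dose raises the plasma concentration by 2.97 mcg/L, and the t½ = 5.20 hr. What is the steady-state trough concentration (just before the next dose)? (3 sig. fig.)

k = ln 2 / 5.20 = 0.1333 hr⁻¹
Fraction remaining after one interval: e^(−kτ) = e^(−0.1333 × 1.70) = 0.7972
R = 1 / (1 − 0.7972) = 4.932
Css,max = 2.97 × 4.932 = 14.65 mcg/L
Css,min = Css,max × e^(−kτ) = 14.65 × 0.7972 ≈ 11.7 mcg/L

11.7 mcg/L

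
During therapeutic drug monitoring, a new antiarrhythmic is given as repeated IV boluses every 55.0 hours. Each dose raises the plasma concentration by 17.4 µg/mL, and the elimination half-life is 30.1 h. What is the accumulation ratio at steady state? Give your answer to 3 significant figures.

1.39

k = ln 2 / 30.1 = 0.02303 h⁻¹
Fraction remaining after one interval: e^(−kτ) = e^(−0.02303 × 55.0) = 0.2818
R = 1 / (1 − 0.2818) = 1 / 0.7182 ≈ 1.39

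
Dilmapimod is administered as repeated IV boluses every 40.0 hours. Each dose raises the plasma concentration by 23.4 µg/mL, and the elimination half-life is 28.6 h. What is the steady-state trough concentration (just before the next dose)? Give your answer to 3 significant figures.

14.3 µg/mL

k = ln 2 / 28.6 = 0.02424 h⁻¹
Fraction remaining after one interval: e^(−kτ) = e^(−0.02424 × 40.0) = 0.3793
R = 1 / (1 − 0.3793) = 1.611
Css,max = 23.4 × 1.611 = 37.70 µg/mL
Css,min = Css,max × e^(−kτ) = 37.70 × 0.3793 ≈ 14.3 µg/mL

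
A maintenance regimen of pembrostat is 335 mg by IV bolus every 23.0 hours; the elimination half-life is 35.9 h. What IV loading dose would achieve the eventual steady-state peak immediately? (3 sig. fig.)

k = ln 2 / 35.9 = 0.01931 h⁻¹
Accumulation ratio R = 1 / (1 − e^(−kτ)) = 1 / (1 − e^(−0.01931×23.0)) = 1 / (1 − 0.6414) = 2.789
Loading dose = maintenance dose × R = 335 × 2.789 ≈ 934 mg

934 mg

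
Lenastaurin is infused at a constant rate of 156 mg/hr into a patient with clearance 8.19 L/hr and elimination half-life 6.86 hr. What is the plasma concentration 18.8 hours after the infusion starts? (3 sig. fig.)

Css = rate / CL = 156 / 8.19 = 19.05 mg/L
k = ln 2 / 6.86 = 0.1010 hr⁻¹
C(t) = Css (1 − e^(−kt)) = 19.05 × (1 − e^(−1.900)) = 19.05 × 0.8504 ≈ 16.2 mg/L

16.2 mg/L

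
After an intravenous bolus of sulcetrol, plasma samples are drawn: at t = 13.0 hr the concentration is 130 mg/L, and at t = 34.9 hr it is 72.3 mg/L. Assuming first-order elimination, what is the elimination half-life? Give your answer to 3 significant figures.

k = ln(C₁/C₂) / (t₂ − t₁) = ln(130/72.3) / (34.9 − 13.0)
  = 0.5867 / 21.90 = 0.02679 hr⁻¹
t½ = ln 2 / k = ln 2 / 0.02679 ≈ 25.9 hours

25.9 hours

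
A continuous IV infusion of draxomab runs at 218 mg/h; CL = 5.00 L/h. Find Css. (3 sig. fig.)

43.6 µg/mL

Css = infusion rate / CL = 218 / 5.00 ≈ 43.6 µg/mL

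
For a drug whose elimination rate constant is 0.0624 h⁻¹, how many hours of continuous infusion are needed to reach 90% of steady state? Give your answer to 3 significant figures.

36.9 hours

f = 1 − e^(−kt)  ⇒  t = −ln(1 − f) / k
t = −ln(1 − 0.9) / 0.06240 = 2.303 / 0.06240 ≈ 36.9 hours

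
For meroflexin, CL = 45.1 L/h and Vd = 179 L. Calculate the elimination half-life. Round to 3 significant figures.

k = CL / V = 45.1 / 179 = 0.2520 h⁻¹
t½ = ln 2 / k = ln 2 / 0.2520 ≈ 2.75 hours

2.75 hours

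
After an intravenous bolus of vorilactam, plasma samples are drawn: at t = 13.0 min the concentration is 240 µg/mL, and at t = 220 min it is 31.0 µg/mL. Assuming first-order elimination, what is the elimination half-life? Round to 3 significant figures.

70.1 minutes

k = ln(C₁/C₂) / (t₂ − t₁) = ln(240/31.0) / (220 − 13.0)
  = 2.047 / 207.0 = 0.009887 min⁻¹
t½ = ln 2 / k = ln 2 / 0.009887 ≈ 70.1 minutes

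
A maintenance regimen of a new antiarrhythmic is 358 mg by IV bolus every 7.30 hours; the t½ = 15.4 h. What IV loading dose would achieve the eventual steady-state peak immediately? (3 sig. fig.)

1280 mg

k = ln 2 / 15.4 = 0.04501 h⁻¹
Accumulation ratio R = 1 / (1 − e^(−kτ)) = 1 / (1 − e^(−0.04501×7.30)) = 1 / (1 − 0.7200) = 3.571
Loading dose = maintenance dose × R = 358 × 3.571 ≈ 1280 mg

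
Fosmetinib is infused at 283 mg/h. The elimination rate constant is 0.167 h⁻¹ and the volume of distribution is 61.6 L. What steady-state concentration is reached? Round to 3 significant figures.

CL = k · V = 0.167 × 61.6 = 10.29 L/h
Css = rate / CL = 283 / 10.29 ≈ 27.5 mg/L

27.5 mg/L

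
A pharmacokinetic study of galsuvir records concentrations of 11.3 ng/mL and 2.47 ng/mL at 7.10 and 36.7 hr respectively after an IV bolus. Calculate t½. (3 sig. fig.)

13.5 hours

k = ln(C₁/C₂) / (t₂ − t₁) = ln(11.3/2.47) / (36.7 − 7.10)
  = 1.521 / 29.60 = 0.05137 hr⁻¹
t½ = ln 2 / k = ln 2 / 0.05137 ≈ 13.5 hours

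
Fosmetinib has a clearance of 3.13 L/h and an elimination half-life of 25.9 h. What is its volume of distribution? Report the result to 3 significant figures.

117 L

k = ln 2 / t½ = ln 2 / 25.9 = 0.02676 h⁻¹
V = CL / k = 3.13 / 0.02676 ≈ 117 L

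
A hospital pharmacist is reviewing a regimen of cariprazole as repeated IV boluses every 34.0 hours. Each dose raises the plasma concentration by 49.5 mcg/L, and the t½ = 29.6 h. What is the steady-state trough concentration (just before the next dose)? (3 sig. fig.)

40.7 mcg/L

k = ln 2 / 29.6 = 0.02342 h⁻¹
Fraction remaining after one interval: e^(−kτ) = e^(−0.02342 × 34.0) = 0.4510
R = 1 / (1 − 0.4510) = 1.822
Css,max = 49.5 × 1.822 = 90.17 mcg/L
Css,min = Css,max × e^(−kτ) = 90.17 × 0.4510 ≈ 40.7 mcg/L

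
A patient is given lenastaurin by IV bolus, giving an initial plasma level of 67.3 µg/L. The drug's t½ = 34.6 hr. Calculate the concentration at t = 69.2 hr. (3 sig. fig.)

k = ln 2 / 34.6 = 0.02003 hr⁻¹
69.2 hr is 2.000 half-lives, so C = 67.3 × (1/2)^2.000 = 67.3 × 0.2500 ≈ 16.8 µg/L

16.8 µg/L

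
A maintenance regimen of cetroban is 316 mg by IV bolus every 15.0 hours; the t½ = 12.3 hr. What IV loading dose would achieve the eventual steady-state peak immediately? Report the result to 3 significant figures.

554 mg

k = ln 2 / 12.3 = 0.05635 hr⁻¹
Accumulation ratio R = 1 / (1 − e^(−kτ)) = 1 / (1 − e^(−0.05635×15.0)) = 1 / (1 − 0.4294) = 1.753
Loading dose = maintenance dose × R = 316 × 1.753 ≈ 554 mg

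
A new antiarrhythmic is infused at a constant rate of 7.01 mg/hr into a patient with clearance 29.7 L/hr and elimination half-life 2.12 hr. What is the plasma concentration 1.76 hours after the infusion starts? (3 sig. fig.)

0.103 µg/mL

Css = rate / CL = 7.01 / 29.7 = 0.2360 µg/mL
k = ln 2 / 2.12 = 0.3270 hr⁻¹
C(t) = Css (1 − e^(−kt)) = 0.2360 × (1 − e^(−0.5754)) = 0.2360 × 0.4375 ≈ 0.103 µg/mL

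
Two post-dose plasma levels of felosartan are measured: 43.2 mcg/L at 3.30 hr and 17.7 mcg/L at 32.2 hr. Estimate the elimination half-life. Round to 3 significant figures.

22.5 hours

k = ln(C₁/C₂) / (t₂ − t₁) = ln(43.2/17.7) / (32.2 − 3.30)
  = 0.8923 / 28.90 = 0.03087 hr⁻¹
t½ = ln 2 / k = ln 2 / 0.03087 ≈ 22.5 hours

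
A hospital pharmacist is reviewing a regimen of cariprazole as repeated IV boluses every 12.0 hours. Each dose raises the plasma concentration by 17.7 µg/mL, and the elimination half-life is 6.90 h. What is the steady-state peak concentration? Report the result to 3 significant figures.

25.3 µg/mL

k = ln 2 / 6.90 = 0.1005 h⁻¹
Fraction remaining after one interval: e^(−kτ) = e^(−0.1005 × 12.0) = 0.2996
R = 1 / (1 − 0.2996) = 1.428
Css,max = 17.7 × 1.428 ≈ 25.3 µg/mL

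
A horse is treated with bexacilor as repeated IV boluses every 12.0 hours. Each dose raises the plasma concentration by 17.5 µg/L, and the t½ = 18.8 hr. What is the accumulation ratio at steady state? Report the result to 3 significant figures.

k = ln 2 / 18.8 = 0.03687 hr⁻¹
Fraction remaining after one interval: e^(−kτ) = e^(−0.03687 × 12.0) = 0.6425
R = 1 / (1 − 0.6425) = 1 / 0.3575 ≈ 2.80

2.80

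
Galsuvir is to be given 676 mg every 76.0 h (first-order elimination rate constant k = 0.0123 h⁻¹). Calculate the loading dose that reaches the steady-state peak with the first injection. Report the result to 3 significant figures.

1110 mg

Accumulation ratio R = 1 / (1 − e^(−kτ)) = 1 / (1 − e^(−0.01230×76.0)) = 1 / (1 − 0.3927) = 1.647
Loading dose = maintenance dose × R = 676 × 1.647 ≈ 1110 mg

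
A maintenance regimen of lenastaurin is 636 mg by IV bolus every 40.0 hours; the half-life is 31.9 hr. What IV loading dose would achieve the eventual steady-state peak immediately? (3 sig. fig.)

1100 mg

k = ln 2 / 31.9 = 0.02173 hr⁻¹
Accumulation ratio R = 1 / (1 − e^(−kτ)) = 1 / (1 − e^(−0.02173×40.0)) = 1 / (1 − 0.4193) = 1.722
Loading dose = maintenance dose × R = 636 × 1.722 ≈ 1100 mg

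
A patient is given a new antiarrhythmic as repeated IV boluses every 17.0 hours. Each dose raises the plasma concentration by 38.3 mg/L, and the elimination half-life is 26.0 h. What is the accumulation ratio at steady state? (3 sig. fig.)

k = ln 2 / 26.0 = 0.02666 h⁻¹
Fraction remaining after one interval: e^(−kτ) = e^(−0.02666 × 17.0) = 0.6356
R = 1 / (1 − 0.6356) = 1 / 0.3644 ≈ 2.74

2.74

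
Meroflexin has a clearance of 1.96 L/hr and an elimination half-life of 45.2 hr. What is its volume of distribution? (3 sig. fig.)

128 L

k = ln 2 / t½ = ln 2 / 45.2 = 0.01534 hr⁻¹
V = CL / k = 1.96 / 0.01534 ≈ 128 L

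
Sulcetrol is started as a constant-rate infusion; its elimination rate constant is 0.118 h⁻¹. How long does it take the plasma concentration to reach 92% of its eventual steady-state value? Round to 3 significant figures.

f = 1 − e^(−kt)  ⇒  t = −ln(1 − f) / k
t = −ln(1 − 0.92) / 0.1180 = 2.526 / 0.1180 ≈ 21.4 hours

21.4 hours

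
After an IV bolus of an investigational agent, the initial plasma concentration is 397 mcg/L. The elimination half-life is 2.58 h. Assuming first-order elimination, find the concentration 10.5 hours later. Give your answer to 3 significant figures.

k = ln 2 / 2.58 = 0.2687 h⁻¹
10.5 h is 4.070 half-lives, so C = 397 × (1/2)^4.070 = 397 × 0.05955 ≈ 23.6 mcg/L

23.6 mcg/L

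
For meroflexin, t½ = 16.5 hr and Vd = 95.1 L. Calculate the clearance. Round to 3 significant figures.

4.00 L/hr

k = ln 2 / t½ = ln 2 / 16.5 = 0.04201 hr⁻¹
CL = k · V = 0.04201 × 95.1 ≈ 4.00 L/hr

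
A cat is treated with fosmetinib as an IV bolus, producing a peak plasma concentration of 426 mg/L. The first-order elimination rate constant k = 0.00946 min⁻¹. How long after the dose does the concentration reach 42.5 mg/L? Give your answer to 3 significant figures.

244 minutes

C(t) = C₀ e^(−kt)  ⇒  t = ln(C₀/C) / k
t = ln(426/42.5) / 0.009460 = 2.305 / 0.009460 ≈ 244 minutes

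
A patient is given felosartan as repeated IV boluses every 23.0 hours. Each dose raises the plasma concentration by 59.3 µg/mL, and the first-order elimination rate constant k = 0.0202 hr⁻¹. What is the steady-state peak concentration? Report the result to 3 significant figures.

160 µg/mL

Fraction remaining after one interval: e^(−kτ) = e^(−0.02020 × 23.0) = 0.6284
R = 1 / (1 − 0.6284) = 2.691
Css,max = 59.3 × 2.691 ≈ 160 µg/mL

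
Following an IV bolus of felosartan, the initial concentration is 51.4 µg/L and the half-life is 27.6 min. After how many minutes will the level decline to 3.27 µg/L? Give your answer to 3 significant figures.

110 minutes

k = ln 2 / 27.6 = 0.02511 min⁻¹
C(t) = C₀ e^(−kt)  ⇒  t = ln(C₀/C) / k
t = ln(51.4/3.27) / 0.02511 = 2.755 / 0.02511 ≈ 110 minutes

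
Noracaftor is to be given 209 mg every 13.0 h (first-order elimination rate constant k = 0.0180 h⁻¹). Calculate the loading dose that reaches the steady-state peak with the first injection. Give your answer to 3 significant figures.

Accumulation ratio R = 1 / (1 − e^(−kτ)) = 1 / (1 − e^(−0.01800×13.0)) = 1 / (1 − 0.7914) = 4.793
Loading dose = maintenance dose × R = 209 × 4.793 ≈ 1000 mg

1000 mg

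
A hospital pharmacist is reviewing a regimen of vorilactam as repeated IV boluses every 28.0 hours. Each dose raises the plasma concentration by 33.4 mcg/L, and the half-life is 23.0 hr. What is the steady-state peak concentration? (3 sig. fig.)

k = ln 2 / 23.0 = 0.03014 hr⁻¹
Fraction remaining after one interval: e^(−kτ) = e^(−0.03014 × 28.0) = 0.4301
R = 1 / (1 − 0.4301) = 1.755
Css,max = 33.4 × 1.755 ≈ 58.6 mcg/L

58.6 mcg/L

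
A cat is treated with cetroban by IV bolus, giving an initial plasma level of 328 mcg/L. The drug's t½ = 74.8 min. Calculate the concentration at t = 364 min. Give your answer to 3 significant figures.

k = ln 2 / 74.8 = 0.009267 min⁻¹
C(t) = C₀ e^(−kt) = 328 × e^(−0.009267 × 364) = 328 × e^(−3.373) = 328 × 0.03428 ≈ 11.2 mcg/L

11.2 mcg/L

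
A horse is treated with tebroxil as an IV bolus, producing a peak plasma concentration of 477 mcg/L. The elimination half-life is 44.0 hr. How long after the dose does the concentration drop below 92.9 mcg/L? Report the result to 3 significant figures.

104 hours

k = ln 2 / 44.0 = 0.01575 hr⁻¹
C(t) = C₀ e^(−kt)  ⇒  t = ln(C₀/C) / k
t = ln(477/92.9) / 0.01575 = 1.636 / 0.01575 ≈ 104 hours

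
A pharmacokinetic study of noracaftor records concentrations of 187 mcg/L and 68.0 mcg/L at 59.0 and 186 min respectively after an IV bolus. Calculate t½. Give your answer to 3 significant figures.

87.0 minutes

k = ln(C₁/C₂) / (t₂ − t₁) = ln(187/68.0) / (186 − 59.0)
  = 1.012 / 127.0 = 0.007965 min⁻¹
t½ = ln 2 / k = ln 2 / 0.007965 ≈ 87.0 minutes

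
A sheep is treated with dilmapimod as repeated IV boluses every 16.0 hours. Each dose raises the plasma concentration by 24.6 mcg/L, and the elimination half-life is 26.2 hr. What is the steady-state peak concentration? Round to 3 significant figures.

71.3 mcg/L

k = ln 2 / 26.2 = 0.02646 hr⁻¹
Fraction remaining after one interval: e^(−kτ) = e^(−0.02646 × 16.0) = 0.6549
R = 1 / (1 − 0.6549) = 2.898
Css,max = 24.6 × 2.898 ≈ 71.3 mcg/L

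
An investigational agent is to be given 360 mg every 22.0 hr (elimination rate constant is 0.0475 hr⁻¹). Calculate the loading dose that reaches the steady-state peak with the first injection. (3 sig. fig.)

555 mg

Accumulation ratio R = 1 / (1 − e^(−kτ)) = 1 / (1 − e^(−0.04750×22.0)) = 1 / (1 − 0.3517) = 1.542
Loading dose = maintenance dose × R = 360 × 1.542 ≈ 555 mg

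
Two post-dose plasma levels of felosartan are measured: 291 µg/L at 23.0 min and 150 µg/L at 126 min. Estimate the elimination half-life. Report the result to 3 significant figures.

k = ln(C₁/C₂) / (t₂ − t₁) = ln(291/150) / (126 − 23.0)
  = 0.6627 / 103.0 = 0.006434 min⁻¹
t½ = ln 2 / k = ln 2 / 0.006434 ≈ 108 minutes

108 minutes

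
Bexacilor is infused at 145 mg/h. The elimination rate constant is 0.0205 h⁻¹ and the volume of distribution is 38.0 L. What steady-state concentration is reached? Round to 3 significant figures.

CL = k · V = 0.0205 × 38.0 = 0.7790 L/h
Css = rate / CL = 145 / 0.7790 ≈ 186 mg/L

186 mg/L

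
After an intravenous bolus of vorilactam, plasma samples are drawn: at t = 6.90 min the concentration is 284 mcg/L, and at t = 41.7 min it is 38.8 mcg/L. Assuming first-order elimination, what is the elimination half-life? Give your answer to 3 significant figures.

k = ln(C₁/C₂) / (t₂ − t₁) = ln(284/38.8) / (41.7 − 6.90)
  = 1.991 / 34.80 = 0.05720 min⁻¹
t½ = ln 2 / k = ln 2 / 0.05720 ≈ 12.1 minutes

12.1 minutes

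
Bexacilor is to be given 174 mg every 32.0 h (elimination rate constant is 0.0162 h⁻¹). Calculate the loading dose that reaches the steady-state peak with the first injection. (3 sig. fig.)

430 mg

Accumulation ratio R = 1 / (1 − e^(−kτ)) = 1 / (1 − e^(−0.01620×32.0)) = 1 / (1 − 0.5955) = 2.472
Loading dose = maintenance dose × R = 174 × 2.472 ≈ 430 mg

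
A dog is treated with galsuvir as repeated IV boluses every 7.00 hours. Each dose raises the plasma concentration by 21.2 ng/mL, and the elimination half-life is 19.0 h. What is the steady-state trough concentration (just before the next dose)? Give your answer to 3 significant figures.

k = ln 2 / 19.0 = 0.03648 h⁻¹
Fraction remaining after one interval: e^(−kτ) = e^(−0.03648 × 7.00) = 0.7746
R = 1 / (1 − 0.7746) = 4.437
Css,max = 21.2 × 4.437 = 94.07 ng/mL
Css,min = Css,max × e^(−kτ) = 94.07 × 0.7746 ≈ 72.9 ng/mL

72.9 ng/mL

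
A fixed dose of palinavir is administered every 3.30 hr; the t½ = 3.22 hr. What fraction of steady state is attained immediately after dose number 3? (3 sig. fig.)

0.881

k = ln 2 / 3.22 = 0.2153 hr⁻¹
f_n = 1 − e^(−nkτ) = 1 − e^(−3 × 0.2153 × 3.30) = 1 − e^(−2.131) = 1 − 0.1187 ≈ 0.881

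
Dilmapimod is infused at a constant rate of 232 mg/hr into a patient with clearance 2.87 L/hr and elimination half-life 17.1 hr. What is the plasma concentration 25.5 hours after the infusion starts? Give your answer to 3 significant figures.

Css = rate / CL = 232 / 2.87 = 80.84 µg/mL
k = ln 2 / 17.1 = 0.04053 hr⁻¹
C(t) = Css (1 − e^(−kt)) = 80.84 × (1 − e^(−1.034)) = 80.84 × 0.6443 ≈ 52.1 µg/mL

52.1 µg/mL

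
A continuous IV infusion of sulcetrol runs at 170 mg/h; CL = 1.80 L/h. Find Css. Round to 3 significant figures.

94.4 mg/L

Css = infusion rate / CL = 170 / 1.80 ≈ 94.4 mg/L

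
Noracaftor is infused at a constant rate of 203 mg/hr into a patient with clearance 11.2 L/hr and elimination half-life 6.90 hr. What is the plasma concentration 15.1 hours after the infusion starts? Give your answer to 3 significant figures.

Css = rate / CL = 203 / 11.2 = 18.12 mg/L
k = ln 2 / 6.90 = 0.1005 hr⁻¹
C(t) = Css (1 − e^(−kt)) = 18.12 × (1 − e^(−1.517)) = 18.12 × 0.7806 ≈ 14.1 mg/L

14.1 mg/L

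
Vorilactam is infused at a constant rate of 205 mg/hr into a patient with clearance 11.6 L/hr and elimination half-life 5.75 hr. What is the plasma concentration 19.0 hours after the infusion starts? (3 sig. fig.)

15.9 mg/L

Css = rate / CL = 205 / 11.6 = 17.67 mg/L
k = ln 2 / 5.75 = 0.1205 hr⁻¹
C(t) = Css (1 − e^(−kt)) = 17.67 × (1 − e^(−2.290)) = 17.67 × 0.8988 ≈ 15.9 mg/L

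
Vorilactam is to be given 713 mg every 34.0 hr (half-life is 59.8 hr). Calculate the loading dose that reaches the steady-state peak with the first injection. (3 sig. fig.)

2190 mg

k = ln 2 / 59.8 = 0.01159 hr⁻¹
Accumulation ratio R = 1 / (1 − e^(−kτ)) = 1 / (1 − e^(−0.01159×34.0)) = 1 / (1 − 0.6743) = 3.070
Loading dose = maintenance dose × R = 713 × 3.070 ≈ 2190 mg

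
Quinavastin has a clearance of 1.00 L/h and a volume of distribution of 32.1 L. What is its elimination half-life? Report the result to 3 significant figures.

k = CL / V = 1.00 / 32.1 = 0.03115 h⁻¹
t½ = ln 2 / k = ln 2 / 0.03115 ≈ 22.3 hours

22.3 hours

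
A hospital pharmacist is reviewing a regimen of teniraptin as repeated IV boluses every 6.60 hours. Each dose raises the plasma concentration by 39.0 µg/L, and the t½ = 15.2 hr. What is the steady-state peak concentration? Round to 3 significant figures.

k = ln 2 / 15.2 = 0.04560 hr⁻¹
Fraction remaining after one interval: e^(−kτ) = e^(−0.04560 × 6.60) = 0.7401
R = 1 / (1 − 0.7401) = 3.848
Css,max = 39.0 × 3.848 ≈ 150 µg/L

150 µg/L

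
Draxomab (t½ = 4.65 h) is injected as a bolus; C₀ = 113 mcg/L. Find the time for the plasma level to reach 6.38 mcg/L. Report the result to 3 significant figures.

19.3 hours

k = ln 2 / 4.65 = 0.1491 h⁻¹
C(t) = C₀ e^(−kt)  ⇒  t = ln(C₀/C) / k
t = ln(113/6.38) / 0.1491 = 2.874 / 0.1491 ≈ 19.3 hours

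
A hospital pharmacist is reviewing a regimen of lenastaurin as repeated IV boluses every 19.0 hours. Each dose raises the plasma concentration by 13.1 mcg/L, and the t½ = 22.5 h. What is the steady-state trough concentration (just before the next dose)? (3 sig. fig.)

k = ln 2 / 22.5 = 0.03081 h⁻¹
Fraction remaining after one interval: e^(−kτ) = e^(−0.03081 × 19.0) = 0.5569
R = 1 / (1 − 0.5569) = 2.257
Css,max = 13.1 × 2.257 = 29.57 mcg/L
Css,min = Css,max × e^(−kτ) = 29.57 × 0.5569 ≈ 16.5 mcg/L

16.5 mcg/L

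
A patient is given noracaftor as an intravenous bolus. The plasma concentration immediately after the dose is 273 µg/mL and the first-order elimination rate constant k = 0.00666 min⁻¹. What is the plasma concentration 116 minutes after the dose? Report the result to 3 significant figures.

C(t) = C₀ e^(−kt) = 273 × e^(−0.006660 × 116) = 273 × e^(−0.7726) = 273 × 0.4618 ≈ 126 µg/mL

126 µg/mL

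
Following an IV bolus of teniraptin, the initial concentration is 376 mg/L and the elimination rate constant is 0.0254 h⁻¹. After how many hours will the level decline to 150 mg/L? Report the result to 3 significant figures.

C(t) = C₀ e^(−kt)  ⇒  t = ln(C₀/C) / k
t = ln(376/150) / 0.02540 = 0.9190 / 0.02540 ≈ 36.2 hours

36.2 hours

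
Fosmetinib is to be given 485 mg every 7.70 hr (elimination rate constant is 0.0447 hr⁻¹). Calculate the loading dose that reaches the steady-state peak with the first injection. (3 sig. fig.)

Accumulation ratio R = 1 / (1 − e^(−kτ)) = 1 / (1 − e^(−0.04470×7.70)) = 1 / (1 − 0.7088) = 3.434
Loading dose = maintenance dose × R = 485 × 3.434 ≈ 1670 mg

1670 mg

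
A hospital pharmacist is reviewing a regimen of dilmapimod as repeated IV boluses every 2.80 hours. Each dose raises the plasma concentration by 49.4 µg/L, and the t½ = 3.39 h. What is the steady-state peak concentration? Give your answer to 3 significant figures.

k = ln 2 / 3.39 = 0.2045 h⁻¹
Fraction remaining after one interval: e^(−kτ) = e^(−0.2045 × 2.80) = 0.5641
R = 1 / (1 − 0.5641) = 2.294
Css,max = 49.4 × 2.294 ≈ 113 µg/L

113 µg/L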